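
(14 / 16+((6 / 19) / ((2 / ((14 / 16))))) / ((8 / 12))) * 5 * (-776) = -159565 / 38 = -4199.08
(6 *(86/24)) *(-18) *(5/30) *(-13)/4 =1677/8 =209.62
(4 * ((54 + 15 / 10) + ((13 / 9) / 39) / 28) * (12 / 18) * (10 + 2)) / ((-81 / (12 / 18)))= -671344 / 45927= -14.62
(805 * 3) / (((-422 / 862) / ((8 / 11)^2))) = -66615360 / 25531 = -2609.20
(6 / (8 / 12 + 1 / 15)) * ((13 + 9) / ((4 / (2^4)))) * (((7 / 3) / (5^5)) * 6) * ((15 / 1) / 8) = 756 / 125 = 6.05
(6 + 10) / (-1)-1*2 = -18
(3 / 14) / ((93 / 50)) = 0.12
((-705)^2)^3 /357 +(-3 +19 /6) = 343927169767200.80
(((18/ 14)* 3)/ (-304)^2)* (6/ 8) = 81/ 2587648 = 0.00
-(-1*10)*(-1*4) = -40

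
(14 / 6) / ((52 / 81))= 189 / 52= 3.63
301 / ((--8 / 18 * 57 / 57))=2709 / 4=677.25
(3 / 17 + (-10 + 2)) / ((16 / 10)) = -665 / 136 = -4.89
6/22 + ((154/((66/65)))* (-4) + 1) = -19978/33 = -605.39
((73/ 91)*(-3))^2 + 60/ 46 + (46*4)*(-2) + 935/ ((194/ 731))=116843266461/ 36949822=3162.21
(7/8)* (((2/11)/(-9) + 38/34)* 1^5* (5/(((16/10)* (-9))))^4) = 5050390625/361829597184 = 0.01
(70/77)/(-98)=-5/539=-0.01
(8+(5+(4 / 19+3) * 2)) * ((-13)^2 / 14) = 62361 / 266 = 234.44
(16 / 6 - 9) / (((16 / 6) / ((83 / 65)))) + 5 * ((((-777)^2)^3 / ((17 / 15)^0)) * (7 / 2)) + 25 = 2002476854989424361323 / 520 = 3850917028825816079.47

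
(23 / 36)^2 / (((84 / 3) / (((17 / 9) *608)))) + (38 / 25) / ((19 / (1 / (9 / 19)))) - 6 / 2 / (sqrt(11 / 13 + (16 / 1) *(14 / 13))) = 16.21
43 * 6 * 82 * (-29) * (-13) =7975812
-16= -16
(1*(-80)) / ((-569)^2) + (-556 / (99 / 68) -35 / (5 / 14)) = -15381893030 / 32052339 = -479.90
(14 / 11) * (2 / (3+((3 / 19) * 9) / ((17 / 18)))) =9044 / 16005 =0.57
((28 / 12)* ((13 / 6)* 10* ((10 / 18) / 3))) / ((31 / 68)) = 154700 / 7533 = 20.54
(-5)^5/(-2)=3125/2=1562.50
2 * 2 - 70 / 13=-18 / 13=-1.38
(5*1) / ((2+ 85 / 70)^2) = 196 / 405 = 0.48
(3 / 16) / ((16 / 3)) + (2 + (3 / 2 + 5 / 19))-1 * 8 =-20437 / 4864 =-4.20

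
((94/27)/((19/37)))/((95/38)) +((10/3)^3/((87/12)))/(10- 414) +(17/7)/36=194002159/70120260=2.77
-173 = -173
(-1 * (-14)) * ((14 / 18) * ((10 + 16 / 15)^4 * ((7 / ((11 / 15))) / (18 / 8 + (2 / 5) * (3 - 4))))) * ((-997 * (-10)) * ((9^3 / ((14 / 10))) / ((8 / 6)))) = 3281192287342.23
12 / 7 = 1.71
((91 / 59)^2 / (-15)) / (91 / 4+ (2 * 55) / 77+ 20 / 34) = -3941756 / 615562635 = -0.01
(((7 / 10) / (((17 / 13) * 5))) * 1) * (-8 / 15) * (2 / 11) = -728 / 70125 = -0.01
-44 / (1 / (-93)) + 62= 4154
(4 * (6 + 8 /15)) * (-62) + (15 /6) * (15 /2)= -96091 /60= -1601.52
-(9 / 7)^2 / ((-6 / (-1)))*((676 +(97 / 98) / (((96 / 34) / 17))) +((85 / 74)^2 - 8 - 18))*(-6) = 1086.52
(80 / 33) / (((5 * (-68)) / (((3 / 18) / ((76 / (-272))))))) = 8 / 1881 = 0.00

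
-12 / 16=-3 / 4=-0.75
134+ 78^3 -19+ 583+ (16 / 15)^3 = 1603972846 / 3375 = 475251.21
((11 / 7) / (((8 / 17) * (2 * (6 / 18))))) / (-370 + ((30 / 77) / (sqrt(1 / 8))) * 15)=-0.01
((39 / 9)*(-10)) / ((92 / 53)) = -3445 / 138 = -24.96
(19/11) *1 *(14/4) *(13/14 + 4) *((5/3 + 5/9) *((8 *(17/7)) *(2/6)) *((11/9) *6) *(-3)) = -594320/63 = -9433.65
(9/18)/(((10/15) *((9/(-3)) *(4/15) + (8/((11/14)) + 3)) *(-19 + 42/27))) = -0.00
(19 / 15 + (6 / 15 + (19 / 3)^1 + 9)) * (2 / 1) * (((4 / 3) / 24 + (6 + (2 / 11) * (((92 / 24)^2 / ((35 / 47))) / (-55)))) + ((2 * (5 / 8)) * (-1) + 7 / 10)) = 70501703 / 381150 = 184.97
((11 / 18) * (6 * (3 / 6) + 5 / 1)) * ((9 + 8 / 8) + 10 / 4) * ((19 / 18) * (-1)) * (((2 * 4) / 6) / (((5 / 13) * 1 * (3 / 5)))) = -271700 / 729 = -372.70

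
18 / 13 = 1.38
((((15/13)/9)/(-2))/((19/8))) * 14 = -280/741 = -0.38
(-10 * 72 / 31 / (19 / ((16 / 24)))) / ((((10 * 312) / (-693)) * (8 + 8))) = 693 / 61256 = 0.01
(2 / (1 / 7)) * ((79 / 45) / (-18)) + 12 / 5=1.03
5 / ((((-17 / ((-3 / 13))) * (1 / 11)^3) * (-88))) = -1815 / 1768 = -1.03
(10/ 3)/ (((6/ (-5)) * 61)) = -25/ 549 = -0.05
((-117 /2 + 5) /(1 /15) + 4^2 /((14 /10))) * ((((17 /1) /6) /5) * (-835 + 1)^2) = -2182596765 /7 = -311799537.86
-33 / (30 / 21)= -231 / 10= -23.10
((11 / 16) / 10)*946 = 5203 / 80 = 65.04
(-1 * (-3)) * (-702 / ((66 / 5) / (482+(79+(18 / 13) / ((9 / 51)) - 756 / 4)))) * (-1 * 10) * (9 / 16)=14999175 / 44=340890.34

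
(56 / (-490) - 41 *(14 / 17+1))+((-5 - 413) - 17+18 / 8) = -1208157 / 2380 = -507.63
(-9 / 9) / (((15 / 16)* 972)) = -0.00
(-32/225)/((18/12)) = -64/675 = -0.09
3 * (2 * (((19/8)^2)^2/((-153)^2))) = 130321/15980544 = 0.01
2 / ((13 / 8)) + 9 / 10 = 277 / 130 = 2.13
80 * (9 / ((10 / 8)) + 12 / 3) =896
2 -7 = -5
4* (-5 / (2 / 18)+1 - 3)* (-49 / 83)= 9212 / 83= 110.99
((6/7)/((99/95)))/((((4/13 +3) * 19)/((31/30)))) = 403/29799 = 0.01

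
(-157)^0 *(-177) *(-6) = 1062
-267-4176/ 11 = -7113/ 11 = -646.64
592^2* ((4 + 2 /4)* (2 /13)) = 242628.92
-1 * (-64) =64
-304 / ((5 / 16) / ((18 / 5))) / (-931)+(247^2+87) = 74847208 / 1225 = 61099.76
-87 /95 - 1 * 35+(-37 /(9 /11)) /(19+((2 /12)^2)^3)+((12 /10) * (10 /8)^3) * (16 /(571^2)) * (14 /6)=-420597498830091 /10982909532470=-38.30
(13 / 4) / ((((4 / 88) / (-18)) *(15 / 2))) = -858 / 5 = -171.60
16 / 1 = 16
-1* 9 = -9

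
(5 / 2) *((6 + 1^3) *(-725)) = -25375 / 2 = -12687.50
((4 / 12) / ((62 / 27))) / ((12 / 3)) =0.04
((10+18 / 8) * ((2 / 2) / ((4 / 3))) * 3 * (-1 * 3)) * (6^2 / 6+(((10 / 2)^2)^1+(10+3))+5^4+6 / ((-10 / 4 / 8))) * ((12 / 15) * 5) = -4298427 / 20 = -214921.35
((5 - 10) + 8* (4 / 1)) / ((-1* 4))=-27 / 4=-6.75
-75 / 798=-25 / 266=-0.09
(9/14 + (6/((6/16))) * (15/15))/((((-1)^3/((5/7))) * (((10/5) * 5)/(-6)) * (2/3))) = 2097/196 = 10.70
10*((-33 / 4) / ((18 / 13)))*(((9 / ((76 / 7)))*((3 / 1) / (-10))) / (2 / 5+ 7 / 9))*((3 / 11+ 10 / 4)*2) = 2248155 / 32224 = 69.77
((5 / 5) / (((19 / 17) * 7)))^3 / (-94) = -0.00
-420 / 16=-105 / 4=-26.25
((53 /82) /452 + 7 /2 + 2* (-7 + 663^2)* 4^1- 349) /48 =43440867395 /593024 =73253.14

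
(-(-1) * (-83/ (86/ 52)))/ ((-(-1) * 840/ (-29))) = 31291/ 18060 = 1.73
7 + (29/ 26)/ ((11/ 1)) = 2031/ 286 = 7.10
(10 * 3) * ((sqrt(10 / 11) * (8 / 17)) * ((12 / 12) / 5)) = 48 * sqrt(110) / 187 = 2.69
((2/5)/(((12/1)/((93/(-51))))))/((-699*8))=31/2851920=0.00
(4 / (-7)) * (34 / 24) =-17 / 21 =-0.81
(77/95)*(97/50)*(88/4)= 82159/2375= 34.59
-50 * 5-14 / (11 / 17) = -2988 / 11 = -271.64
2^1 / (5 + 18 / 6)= 1 / 4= 0.25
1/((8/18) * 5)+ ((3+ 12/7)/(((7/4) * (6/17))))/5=1937/980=1.98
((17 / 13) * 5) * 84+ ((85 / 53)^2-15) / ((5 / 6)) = 19511664 / 36517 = 534.32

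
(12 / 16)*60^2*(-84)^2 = 19051200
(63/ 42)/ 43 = 3/ 86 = 0.03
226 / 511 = 0.44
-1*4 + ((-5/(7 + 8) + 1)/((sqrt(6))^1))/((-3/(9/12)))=-4 - sqrt(6)/36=-4.07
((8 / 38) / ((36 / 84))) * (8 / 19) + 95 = 103109 / 1083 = 95.21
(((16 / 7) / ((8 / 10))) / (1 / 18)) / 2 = 180 / 7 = 25.71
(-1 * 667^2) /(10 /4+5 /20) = -1779556 /11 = -161777.82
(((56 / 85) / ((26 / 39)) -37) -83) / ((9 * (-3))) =1124 / 255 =4.41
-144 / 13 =-11.08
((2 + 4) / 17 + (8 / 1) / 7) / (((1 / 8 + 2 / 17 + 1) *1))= 1424 / 1183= 1.20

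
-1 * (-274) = 274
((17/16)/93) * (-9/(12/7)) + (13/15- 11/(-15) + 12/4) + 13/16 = 53097/9920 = 5.35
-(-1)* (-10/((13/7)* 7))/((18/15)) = -25/39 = -0.64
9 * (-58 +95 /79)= -40383 /79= -511.18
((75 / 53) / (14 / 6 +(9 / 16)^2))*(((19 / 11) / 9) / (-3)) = -24320 / 711843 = -0.03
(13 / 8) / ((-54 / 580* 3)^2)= 273325 / 13122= 20.83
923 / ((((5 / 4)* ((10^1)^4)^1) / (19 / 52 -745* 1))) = -2749191 / 50000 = -54.98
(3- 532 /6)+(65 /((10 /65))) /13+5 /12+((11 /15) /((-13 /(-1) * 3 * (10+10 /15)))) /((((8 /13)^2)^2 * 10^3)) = -103710695833 /1966080000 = -52.75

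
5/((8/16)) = 10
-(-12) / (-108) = -1 / 9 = -0.11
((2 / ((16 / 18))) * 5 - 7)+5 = 37 / 4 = 9.25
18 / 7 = 2.57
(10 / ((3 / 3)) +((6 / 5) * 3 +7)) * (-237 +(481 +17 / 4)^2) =387659967 / 80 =4845749.59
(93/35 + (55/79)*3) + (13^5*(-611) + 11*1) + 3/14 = -1254535838931/5530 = -226860007.04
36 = 36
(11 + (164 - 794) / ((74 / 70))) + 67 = -517.95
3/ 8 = 0.38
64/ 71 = 0.90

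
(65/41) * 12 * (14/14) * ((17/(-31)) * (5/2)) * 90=-2983500/1271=-2347.36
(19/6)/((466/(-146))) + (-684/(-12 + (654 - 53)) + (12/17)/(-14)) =-11365703/5157222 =-2.20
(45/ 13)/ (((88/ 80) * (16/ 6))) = 675/ 572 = 1.18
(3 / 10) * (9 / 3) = 9 / 10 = 0.90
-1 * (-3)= 3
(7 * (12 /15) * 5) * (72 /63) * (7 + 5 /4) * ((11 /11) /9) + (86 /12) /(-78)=13685 /468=29.24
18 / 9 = 2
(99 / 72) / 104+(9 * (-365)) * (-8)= 21864971 / 832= 26280.01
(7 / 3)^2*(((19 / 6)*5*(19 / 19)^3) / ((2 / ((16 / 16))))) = 4655 / 108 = 43.10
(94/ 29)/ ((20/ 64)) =1504/ 145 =10.37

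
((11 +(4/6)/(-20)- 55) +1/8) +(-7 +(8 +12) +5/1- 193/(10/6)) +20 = -2921/24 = -121.71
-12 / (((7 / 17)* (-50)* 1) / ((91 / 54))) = 221 / 225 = 0.98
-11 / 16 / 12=-11 / 192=-0.06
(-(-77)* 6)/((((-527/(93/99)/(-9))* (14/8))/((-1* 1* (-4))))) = 288/17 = 16.94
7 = 7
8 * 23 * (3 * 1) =552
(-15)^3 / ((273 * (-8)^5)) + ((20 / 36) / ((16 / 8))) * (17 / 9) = 126821365 / 241532928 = 0.53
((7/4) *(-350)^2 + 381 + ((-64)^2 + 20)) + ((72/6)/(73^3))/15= 425724644124/1945085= 218872.00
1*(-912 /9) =-304 /3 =-101.33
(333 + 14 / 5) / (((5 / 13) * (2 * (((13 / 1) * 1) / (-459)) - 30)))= -10018593 / 344900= -29.05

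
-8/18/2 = -2/9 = -0.22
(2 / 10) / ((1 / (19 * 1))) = 19 / 5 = 3.80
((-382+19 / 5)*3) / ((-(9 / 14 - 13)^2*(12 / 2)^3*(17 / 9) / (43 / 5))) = 3984337 / 25439650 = 0.16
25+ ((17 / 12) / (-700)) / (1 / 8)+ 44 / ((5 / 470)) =4369033 / 1050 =4160.98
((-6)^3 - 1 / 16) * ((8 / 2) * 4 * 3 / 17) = -10371 / 17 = -610.06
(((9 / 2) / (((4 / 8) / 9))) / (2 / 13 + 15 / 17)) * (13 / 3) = 77571 / 229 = 338.74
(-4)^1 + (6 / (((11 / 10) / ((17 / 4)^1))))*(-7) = -1829 / 11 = -166.27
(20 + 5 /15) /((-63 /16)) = -976 /189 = -5.16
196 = 196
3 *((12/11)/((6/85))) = 510/11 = 46.36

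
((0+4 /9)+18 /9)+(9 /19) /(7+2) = 427 /171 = 2.50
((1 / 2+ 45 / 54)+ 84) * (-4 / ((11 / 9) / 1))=-279.27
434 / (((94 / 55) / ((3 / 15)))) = 2387 / 47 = 50.79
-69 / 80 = -0.86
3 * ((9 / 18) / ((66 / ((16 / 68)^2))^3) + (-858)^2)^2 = 407774296556812211807422014505337104 / 250812652469785208341803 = 1625812304688.00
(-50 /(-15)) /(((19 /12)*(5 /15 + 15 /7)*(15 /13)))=14 /19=0.74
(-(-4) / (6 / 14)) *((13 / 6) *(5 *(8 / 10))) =728 / 9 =80.89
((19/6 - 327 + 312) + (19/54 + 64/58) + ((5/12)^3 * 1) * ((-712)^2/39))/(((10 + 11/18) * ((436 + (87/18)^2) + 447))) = 227173688/2349516403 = 0.10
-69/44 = -1.57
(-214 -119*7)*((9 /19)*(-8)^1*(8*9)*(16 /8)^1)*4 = 43421184 /19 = 2285325.47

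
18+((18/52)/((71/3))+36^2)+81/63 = 16996311/12922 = 1315.30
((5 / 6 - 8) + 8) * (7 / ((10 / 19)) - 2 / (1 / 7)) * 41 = -287 / 12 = -23.92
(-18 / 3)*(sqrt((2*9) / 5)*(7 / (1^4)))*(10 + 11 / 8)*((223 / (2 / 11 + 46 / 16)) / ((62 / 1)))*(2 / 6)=-4687683*sqrt(10) / 41695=-355.53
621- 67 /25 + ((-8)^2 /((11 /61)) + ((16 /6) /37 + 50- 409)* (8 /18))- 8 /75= 223515958 /274725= 813.60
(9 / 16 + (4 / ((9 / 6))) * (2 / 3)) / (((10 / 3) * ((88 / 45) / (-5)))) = -5055 / 2816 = -1.80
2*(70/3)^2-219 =7829/9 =869.89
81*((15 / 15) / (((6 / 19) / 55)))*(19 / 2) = 536085 / 4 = 134021.25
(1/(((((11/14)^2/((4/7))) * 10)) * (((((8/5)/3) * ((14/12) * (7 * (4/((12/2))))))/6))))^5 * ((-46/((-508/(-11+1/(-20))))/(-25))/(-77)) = -70893300441132/532870294679452431625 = -0.00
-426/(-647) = 0.66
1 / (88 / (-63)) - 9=-855 / 88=-9.72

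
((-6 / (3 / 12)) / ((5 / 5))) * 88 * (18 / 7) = -38016 / 7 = -5430.86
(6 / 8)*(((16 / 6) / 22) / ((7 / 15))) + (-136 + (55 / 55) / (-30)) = -313787 / 2310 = -135.84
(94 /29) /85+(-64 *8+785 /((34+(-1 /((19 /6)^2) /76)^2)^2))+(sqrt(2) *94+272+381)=94 *sqrt(2)+35752018482525957074852 /252277201329123240785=274.65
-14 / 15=-0.93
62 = 62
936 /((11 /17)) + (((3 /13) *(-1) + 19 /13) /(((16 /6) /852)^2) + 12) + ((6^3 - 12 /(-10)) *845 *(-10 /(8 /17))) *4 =-2212681074 /143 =-15473294.22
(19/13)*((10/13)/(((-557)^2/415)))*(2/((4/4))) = 157700/52432081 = 0.00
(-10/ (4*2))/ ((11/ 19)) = -95/ 44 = -2.16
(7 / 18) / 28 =1 / 72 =0.01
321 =321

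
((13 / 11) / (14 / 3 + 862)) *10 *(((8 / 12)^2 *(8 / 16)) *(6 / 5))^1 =1 / 275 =0.00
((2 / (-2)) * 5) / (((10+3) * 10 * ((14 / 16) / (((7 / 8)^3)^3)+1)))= -5764801 / 586092442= -0.01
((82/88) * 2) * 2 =41/11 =3.73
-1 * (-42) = 42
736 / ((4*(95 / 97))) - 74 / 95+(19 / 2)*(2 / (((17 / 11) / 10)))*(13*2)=5464458 / 1615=3383.57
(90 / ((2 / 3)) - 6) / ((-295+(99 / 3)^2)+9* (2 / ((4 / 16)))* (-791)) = -3 / 1306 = -0.00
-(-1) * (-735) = -735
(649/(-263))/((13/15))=-9735/3419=-2.85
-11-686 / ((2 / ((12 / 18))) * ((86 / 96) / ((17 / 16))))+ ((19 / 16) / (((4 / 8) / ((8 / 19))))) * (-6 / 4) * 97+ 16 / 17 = -623935 / 1462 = -426.77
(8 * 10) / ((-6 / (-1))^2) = 20 / 9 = 2.22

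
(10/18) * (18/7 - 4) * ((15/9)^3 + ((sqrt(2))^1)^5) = -200 * sqrt(2)/63 - 6250/1701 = -8.16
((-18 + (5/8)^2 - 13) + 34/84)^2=1647954025/1806336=912.32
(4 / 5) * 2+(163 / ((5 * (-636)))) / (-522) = 2656099 / 1659960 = 1.60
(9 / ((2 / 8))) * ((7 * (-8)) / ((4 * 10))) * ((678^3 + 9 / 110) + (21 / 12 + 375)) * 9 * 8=-311017863283848 / 275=-1130974048304.90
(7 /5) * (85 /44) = 119 /44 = 2.70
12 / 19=0.63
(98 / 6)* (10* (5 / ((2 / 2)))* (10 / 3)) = 24500 / 9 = 2722.22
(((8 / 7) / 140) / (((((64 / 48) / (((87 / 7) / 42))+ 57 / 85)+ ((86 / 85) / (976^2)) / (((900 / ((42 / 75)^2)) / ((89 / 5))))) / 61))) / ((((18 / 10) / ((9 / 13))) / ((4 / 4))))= 5924204100000000 / 160115000114947787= 0.04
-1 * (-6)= 6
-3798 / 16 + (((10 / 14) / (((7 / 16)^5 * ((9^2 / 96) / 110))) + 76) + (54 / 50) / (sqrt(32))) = 27 * sqrt(2) / 200 + 143538609607 / 25412184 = 5648.61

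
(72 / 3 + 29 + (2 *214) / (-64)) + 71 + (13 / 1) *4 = 2709 / 16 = 169.31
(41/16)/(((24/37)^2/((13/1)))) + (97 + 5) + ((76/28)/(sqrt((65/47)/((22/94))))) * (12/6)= 38 * sqrt(715)/455 + 1669709/9216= 183.41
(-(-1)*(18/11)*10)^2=32400/121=267.77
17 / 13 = 1.31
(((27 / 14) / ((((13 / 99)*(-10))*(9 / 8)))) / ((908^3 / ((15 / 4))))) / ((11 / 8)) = -0.00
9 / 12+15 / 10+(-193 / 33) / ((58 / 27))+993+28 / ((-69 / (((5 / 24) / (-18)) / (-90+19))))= 41879778445 / 42195087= 992.53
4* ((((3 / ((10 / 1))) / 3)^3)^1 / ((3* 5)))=1 / 3750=0.00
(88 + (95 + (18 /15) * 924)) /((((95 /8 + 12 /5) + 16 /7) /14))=5063856 /4637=1092.05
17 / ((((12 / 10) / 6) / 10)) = 850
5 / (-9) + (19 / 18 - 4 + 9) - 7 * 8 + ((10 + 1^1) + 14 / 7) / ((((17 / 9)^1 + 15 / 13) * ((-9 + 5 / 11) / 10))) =-928621 / 16732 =-55.50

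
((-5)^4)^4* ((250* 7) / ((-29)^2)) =267028808593750 / 841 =317513446603.75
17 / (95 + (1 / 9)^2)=1377 / 7696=0.18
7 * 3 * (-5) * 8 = -840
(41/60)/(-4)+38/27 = 2671/2160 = 1.24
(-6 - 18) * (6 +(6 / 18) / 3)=-440 / 3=-146.67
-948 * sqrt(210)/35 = -392.51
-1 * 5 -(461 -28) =-438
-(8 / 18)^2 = -16 / 81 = -0.20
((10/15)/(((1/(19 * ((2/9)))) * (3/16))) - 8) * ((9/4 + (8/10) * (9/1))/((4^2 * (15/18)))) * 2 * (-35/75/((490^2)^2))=-71/882367500000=-0.00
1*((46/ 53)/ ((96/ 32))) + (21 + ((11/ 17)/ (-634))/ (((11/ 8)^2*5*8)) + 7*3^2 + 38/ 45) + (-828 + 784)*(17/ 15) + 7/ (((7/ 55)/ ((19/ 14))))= 43509512087/ 395865162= 109.91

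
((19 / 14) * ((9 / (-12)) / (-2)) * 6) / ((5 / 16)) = 9.77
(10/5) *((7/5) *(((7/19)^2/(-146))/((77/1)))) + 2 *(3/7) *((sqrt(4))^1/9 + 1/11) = 0.27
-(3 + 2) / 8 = -5 / 8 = -0.62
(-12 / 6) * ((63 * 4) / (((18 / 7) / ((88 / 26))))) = -8624 / 13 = -663.38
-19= -19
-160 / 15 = -32 / 3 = -10.67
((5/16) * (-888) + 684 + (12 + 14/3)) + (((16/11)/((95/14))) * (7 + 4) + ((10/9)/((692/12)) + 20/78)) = 545846101/1281930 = 425.80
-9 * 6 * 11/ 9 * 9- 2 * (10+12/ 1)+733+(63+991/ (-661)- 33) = 81634/ 661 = 123.50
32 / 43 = 0.74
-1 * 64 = -64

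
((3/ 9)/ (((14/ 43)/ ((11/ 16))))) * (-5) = -2365/ 672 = -3.52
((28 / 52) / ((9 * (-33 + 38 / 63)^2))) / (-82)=-3087 / 4440615946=-0.00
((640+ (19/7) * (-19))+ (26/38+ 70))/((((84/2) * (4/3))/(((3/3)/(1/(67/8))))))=2936677/29792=98.57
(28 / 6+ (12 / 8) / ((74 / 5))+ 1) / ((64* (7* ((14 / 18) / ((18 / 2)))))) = 69147 / 464128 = 0.15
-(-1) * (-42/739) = -42/739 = -0.06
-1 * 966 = -966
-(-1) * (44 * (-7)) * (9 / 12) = -231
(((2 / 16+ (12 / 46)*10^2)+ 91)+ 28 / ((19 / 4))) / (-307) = -430381 / 1073272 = -0.40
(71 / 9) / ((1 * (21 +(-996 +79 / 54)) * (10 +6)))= -213 / 420568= -0.00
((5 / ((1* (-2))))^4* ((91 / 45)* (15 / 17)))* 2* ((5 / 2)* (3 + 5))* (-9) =-853125 / 34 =-25091.91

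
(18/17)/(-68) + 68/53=38827/30634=1.27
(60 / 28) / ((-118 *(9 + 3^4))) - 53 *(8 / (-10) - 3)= 4990687 / 24780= 201.40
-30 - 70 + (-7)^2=-51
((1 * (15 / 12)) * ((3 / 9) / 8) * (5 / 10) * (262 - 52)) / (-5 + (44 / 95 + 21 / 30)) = -16625 / 11664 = -1.43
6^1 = 6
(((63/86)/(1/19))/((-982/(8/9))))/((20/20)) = -266/21113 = -0.01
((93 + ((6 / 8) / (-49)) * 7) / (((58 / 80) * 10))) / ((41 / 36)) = 93636 / 8323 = 11.25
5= 5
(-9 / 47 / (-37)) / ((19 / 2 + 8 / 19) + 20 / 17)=0.00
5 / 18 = 0.28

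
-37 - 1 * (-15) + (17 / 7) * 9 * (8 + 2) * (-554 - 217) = -168540.57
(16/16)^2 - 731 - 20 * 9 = -910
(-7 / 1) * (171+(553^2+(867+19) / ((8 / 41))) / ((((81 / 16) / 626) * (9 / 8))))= -174074805989 / 729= -238785742.10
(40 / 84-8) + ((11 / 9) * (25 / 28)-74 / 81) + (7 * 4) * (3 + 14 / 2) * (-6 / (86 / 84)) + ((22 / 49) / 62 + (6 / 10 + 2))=-174134074291 / 105813540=-1645.67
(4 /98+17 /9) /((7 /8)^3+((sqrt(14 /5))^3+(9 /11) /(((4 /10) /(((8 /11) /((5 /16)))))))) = 59919548480000 /43090127806257- 882751569920 * sqrt(70) /6155732543751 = 0.19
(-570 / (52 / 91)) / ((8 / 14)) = -13965 / 8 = -1745.62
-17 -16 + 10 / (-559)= -33.02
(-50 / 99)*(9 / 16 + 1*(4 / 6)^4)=-0.38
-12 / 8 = -3 / 2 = -1.50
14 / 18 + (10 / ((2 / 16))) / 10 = 79 / 9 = 8.78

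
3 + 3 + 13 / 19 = 6.68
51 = 51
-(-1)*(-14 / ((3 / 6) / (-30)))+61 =901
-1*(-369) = 369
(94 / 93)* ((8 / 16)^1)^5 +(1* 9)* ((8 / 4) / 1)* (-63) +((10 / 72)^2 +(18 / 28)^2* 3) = -139367423 / 123039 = -1132.71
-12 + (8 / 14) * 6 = -60 / 7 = -8.57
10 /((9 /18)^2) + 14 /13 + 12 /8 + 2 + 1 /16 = 9285 /208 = 44.64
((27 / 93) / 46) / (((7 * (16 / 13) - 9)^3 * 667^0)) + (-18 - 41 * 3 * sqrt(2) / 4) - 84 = -18201273 / 178250 - 123 * sqrt(2) / 4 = -145.60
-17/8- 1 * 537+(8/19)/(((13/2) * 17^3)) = -5233872815/9708088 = -539.12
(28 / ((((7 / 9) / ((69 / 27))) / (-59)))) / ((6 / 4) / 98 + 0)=-354629.33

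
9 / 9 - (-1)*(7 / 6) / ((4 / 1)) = 1.29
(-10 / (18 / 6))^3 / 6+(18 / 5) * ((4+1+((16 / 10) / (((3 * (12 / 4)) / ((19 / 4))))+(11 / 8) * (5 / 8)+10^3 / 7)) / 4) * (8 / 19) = 50.50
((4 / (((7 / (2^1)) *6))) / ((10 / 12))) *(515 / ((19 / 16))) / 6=6592 / 399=16.52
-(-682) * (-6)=-4092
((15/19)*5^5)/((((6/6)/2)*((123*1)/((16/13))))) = 500000/10127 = 49.37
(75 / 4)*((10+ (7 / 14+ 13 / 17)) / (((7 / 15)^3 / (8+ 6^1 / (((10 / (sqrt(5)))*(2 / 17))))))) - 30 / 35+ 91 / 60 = 5817043241 / 349860+ 58168125*sqrt(5) / 5488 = 40327.19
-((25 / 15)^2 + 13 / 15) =-164 / 45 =-3.64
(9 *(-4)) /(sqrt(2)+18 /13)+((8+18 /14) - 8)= 603 - 3042 *sqrt(2) /7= -11.58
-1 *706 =-706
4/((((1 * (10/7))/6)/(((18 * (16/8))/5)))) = 3024/25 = 120.96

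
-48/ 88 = -6/ 11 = -0.55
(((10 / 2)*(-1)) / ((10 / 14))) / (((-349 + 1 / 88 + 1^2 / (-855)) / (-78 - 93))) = -3.43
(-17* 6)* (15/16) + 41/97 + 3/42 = -516751/5432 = -95.13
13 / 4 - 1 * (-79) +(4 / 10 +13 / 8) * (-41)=-31 / 40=-0.78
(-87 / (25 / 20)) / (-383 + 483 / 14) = 696 / 3485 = 0.20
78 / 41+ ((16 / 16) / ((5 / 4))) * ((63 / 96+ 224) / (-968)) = 2725411 / 1587520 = 1.72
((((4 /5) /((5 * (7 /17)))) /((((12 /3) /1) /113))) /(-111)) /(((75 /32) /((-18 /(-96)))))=-3842 /485625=-0.01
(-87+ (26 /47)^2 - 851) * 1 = -2071366 /2209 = -937.69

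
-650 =-650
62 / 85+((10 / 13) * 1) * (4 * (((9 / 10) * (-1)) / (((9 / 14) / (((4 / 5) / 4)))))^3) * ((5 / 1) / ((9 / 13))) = 23102 / 95625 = 0.24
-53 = -53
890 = 890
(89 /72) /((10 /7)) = 623 /720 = 0.87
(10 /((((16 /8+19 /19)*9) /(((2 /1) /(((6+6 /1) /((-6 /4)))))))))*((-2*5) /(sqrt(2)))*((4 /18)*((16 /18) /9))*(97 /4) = 4850*sqrt(2) /19683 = 0.35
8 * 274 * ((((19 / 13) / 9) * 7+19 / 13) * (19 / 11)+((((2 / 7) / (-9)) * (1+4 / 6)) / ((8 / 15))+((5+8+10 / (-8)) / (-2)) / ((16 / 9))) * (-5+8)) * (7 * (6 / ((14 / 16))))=-1808489050 / 3003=-602227.46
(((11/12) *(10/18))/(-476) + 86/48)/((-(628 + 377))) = -92051/51665040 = -0.00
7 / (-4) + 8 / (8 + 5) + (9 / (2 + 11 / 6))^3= 7470275 / 632684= 11.81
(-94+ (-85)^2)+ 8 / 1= 7139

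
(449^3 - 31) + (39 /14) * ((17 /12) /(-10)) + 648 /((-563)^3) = 9045906280275972993 /99933986320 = 90518817.61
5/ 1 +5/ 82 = 415/ 82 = 5.06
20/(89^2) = 20/7921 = 0.00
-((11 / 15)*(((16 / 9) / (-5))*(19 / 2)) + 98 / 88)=40493 / 29700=1.36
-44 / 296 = -11 / 74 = -0.15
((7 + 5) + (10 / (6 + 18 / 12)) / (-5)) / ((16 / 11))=121 / 15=8.07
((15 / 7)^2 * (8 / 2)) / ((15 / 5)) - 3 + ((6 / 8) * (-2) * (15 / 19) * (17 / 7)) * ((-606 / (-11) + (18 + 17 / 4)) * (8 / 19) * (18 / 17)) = -18687447 / 194579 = -96.04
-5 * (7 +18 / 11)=-475 / 11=-43.18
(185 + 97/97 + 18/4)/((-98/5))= -1905/196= -9.72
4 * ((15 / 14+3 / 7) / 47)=6 / 47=0.13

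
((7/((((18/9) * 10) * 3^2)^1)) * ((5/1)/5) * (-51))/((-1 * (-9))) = -119/540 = -0.22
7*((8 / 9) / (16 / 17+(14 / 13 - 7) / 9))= 12376 / 563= 21.98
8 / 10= 4 / 5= 0.80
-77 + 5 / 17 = -1304 / 17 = -76.71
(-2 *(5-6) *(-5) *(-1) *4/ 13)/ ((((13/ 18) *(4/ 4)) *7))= 0.61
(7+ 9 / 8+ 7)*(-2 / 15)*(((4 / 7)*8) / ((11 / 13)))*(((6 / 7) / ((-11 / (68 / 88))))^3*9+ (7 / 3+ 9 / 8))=-655276927409 / 17400755295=-37.66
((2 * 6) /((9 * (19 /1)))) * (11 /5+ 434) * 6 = 17448 /95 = 183.66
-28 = -28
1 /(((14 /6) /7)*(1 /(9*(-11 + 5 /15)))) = -288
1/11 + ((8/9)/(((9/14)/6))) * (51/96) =1336/297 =4.50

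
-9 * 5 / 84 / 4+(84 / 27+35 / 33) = 44771 / 11088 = 4.04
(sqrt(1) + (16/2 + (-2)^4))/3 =25/3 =8.33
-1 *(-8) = 8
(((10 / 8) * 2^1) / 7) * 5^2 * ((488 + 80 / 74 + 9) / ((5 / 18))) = 4146525 / 259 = 16009.75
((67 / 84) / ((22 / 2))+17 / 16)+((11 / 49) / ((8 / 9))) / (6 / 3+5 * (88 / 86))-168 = -36687809 / 219912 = -166.83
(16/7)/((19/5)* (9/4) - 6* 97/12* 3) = -320/19173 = -0.02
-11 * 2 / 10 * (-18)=198 / 5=39.60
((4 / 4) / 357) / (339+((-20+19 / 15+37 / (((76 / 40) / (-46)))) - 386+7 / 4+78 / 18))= -380 / 129614919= -0.00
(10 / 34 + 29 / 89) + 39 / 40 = 96527 / 60520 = 1.59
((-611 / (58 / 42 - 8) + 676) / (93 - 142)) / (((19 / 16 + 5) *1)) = -1708720 / 674289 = -2.53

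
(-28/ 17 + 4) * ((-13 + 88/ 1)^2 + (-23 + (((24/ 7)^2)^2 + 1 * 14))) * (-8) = -108314.02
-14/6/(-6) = 7/18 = 0.39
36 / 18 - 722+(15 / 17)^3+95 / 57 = -10577390 / 14739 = -717.65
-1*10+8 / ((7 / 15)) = 50 / 7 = 7.14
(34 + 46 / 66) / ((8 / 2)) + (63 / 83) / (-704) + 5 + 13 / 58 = 70648103 / 5083584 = 13.90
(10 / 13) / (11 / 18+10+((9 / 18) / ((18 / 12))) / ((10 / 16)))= 900 / 13039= 0.07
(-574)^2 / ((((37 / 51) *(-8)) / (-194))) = 407479443 / 37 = 11012957.92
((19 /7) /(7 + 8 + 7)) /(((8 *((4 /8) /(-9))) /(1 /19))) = -9 /616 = -0.01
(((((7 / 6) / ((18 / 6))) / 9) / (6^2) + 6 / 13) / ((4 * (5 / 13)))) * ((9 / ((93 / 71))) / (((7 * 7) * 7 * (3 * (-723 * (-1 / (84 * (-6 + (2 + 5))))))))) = 2490893 / 10674863640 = 0.00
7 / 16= 0.44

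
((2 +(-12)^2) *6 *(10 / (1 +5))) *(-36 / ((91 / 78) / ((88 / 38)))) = -13875840 / 133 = -104329.62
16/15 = 1.07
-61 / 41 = -1.49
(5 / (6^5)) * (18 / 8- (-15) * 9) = 305 / 3456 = 0.09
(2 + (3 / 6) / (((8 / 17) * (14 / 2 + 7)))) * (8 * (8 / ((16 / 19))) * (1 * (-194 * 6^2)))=-7712955 / 7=-1101850.71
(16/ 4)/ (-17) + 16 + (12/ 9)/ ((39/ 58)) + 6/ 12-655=-2533001/ 3978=-636.75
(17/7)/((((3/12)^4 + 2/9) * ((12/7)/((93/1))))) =303552/521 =582.63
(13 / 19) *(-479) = -6227 / 19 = -327.74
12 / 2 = 6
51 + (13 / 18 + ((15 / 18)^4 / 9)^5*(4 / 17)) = 47457369445140202575409 / 917543123840934346752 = 51.72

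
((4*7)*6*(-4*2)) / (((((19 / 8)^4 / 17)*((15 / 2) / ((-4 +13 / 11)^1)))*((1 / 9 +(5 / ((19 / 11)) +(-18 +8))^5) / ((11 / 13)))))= -82682707968 / 6557858665735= -0.01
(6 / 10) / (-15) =-1 / 25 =-0.04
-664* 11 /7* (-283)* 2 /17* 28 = 972720.94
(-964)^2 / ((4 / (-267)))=-62030508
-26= -26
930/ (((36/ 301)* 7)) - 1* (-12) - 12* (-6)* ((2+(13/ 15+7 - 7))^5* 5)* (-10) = -4696691051/ 6750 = -695806.08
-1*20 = -20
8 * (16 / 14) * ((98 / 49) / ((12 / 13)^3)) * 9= 4394 / 21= 209.24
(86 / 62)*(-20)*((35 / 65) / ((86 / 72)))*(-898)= 4525920 / 403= 11230.57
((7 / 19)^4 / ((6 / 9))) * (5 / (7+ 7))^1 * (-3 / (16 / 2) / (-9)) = 1715 / 4170272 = 0.00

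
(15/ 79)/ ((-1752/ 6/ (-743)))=11145/ 23068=0.48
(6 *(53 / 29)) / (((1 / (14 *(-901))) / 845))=-3389507940 / 29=-116879584.14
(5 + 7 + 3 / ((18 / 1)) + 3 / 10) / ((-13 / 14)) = -2618 / 195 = -13.43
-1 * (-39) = 39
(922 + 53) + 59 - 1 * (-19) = 1053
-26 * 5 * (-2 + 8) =-780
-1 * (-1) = 1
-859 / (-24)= 35.79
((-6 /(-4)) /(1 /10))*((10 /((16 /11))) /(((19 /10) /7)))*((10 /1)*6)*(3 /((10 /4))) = 519750 /19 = 27355.26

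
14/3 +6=32/3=10.67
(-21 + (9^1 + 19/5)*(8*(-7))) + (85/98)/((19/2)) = -3434034/4655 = -737.71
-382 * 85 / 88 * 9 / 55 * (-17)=496791 / 484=1026.43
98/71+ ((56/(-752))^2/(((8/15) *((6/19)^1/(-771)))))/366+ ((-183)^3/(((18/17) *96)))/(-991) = 75424210630327/1213577521792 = 62.15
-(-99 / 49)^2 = -9801 / 2401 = -4.08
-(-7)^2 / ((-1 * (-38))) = -49 / 38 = -1.29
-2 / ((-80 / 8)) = 1 / 5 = 0.20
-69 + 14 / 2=-62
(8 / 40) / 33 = 1 / 165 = 0.01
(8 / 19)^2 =64 / 361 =0.18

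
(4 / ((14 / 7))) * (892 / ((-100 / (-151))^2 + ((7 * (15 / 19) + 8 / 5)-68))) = -3864313480 / 130908183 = -29.52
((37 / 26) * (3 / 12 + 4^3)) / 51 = 9509 / 5304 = 1.79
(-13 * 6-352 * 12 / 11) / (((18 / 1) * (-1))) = 77 / 3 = 25.67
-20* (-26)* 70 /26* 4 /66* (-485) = -1358000 /33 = -41151.52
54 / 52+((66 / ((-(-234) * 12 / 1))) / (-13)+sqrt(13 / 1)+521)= sqrt(13)+3176071 / 6084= 525.64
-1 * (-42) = 42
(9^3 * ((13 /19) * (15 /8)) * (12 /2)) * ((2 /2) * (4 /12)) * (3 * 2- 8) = -142155 /38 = -3740.92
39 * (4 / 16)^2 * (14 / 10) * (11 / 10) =3003 / 800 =3.75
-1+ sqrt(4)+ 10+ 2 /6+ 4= 46 /3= 15.33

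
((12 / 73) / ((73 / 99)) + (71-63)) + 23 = 166387 / 5329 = 31.22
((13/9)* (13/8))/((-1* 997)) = -169/71784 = -0.00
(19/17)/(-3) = -19/51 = -0.37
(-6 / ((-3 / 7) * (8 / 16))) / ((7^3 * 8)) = 1 / 98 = 0.01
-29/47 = -0.62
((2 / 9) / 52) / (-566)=-1 / 132444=-0.00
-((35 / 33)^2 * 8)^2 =-96040000 / 1185921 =-80.98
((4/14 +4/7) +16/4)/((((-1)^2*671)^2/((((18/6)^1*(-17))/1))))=-1734/3151687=-0.00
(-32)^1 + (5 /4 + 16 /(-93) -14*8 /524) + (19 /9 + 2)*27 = 3891943 /48732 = 79.86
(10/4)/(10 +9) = 5/38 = 0.13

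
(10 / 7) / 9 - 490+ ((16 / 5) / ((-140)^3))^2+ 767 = 277.16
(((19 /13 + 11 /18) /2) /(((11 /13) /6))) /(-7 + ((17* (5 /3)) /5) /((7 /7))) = -485 /88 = -5.51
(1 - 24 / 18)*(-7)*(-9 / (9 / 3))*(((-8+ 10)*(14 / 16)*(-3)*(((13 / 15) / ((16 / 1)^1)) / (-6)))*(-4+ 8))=-637 / 480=-1.33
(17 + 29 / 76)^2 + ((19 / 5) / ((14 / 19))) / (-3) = 300.40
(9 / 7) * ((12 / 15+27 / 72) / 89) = 423 / 24920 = 0.02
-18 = -18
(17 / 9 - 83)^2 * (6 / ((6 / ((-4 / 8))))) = -266450 / 81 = -3289.51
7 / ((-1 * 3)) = -7 / 3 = -2.33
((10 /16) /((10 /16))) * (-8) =-8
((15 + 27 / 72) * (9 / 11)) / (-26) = -1107 / 2288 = -0.48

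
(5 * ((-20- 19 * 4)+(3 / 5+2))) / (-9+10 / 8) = 1868 / 31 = 60.26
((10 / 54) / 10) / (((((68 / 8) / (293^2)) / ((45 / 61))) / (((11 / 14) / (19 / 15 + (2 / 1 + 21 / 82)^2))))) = 79371692950 / 4653969929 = 17.05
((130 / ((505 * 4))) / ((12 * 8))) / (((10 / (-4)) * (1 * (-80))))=13 / 3878400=0.00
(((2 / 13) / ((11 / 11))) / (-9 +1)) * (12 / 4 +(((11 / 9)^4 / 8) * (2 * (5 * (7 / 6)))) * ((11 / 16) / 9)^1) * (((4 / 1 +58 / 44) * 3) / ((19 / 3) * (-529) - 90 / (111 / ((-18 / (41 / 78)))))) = 111744090461 / 372496450968576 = 0.00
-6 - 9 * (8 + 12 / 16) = -84.75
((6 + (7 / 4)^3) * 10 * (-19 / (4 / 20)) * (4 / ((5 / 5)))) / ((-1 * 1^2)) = 345325 / 8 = 43165.62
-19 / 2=-9.50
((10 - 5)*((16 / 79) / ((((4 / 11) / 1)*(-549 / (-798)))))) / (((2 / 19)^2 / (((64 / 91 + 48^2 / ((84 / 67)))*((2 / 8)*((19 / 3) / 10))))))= 59956000544 / 563823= 106338.34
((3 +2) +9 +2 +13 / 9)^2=24649 / 81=304.31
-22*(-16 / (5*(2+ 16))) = 176 / 45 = 3.91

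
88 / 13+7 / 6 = 619 / 78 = 7.94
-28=-28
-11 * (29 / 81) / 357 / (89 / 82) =-26158 / 2573613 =-0.01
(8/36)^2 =4/81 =0.05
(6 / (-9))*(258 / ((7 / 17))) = -2924 / 7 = -417.71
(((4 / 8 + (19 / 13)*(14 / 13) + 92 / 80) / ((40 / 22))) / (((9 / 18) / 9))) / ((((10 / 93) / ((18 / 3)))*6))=100328679 / 338000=296.83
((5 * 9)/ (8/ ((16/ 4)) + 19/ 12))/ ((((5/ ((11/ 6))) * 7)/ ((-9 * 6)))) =-10692/ 301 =-35.52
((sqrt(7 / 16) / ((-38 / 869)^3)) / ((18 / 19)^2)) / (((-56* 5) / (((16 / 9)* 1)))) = 656234909* sqrt(7) / 31026240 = 55.96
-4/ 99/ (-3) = 4/ 297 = 0.01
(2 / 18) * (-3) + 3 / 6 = 1 / 6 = 0.17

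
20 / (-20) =-1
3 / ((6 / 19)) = 19 / 2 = 9.50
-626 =-626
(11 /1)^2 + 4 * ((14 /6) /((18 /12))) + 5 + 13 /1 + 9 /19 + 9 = 154.70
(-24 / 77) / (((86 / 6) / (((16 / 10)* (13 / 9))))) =-832 / 16555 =-0.05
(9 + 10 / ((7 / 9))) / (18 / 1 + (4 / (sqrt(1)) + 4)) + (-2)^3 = -1303 / 182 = -7.16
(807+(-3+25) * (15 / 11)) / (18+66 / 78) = 10881 / 245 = 44.41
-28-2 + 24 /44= -324 /11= -29.45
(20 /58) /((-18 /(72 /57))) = -40 /1653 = -0.02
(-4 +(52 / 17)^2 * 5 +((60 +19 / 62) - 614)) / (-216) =9154513 / 3870288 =2.37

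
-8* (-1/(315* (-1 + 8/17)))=-136/2835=-0.05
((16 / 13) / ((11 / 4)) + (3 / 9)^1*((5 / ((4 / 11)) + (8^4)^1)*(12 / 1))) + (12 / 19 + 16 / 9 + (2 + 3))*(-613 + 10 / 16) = 776114923 / 65208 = 11902.14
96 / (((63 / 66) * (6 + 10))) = 44 / 7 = 6.29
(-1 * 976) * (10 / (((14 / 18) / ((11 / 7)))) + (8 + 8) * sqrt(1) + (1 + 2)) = -1874896 / 49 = -38263.18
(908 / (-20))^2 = 51529 / 25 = 2061.16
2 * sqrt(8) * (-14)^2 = 784 * sqrt(2) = 1108.74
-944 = -944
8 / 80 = 1 / 10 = 0.10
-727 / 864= -0.84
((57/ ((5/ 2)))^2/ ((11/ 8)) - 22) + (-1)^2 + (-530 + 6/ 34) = -807644/ 4675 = -172.76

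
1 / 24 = 0.04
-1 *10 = -10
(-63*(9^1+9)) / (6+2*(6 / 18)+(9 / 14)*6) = -23814 / 221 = -107.76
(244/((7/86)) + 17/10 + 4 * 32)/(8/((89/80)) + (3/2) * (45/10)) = 38967582/173705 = 224.33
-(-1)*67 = 67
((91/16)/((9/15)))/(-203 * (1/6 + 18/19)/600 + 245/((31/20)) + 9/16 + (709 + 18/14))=140697375/12891503398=0.01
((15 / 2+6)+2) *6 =93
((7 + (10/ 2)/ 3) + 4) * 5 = 190/ 3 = 63.33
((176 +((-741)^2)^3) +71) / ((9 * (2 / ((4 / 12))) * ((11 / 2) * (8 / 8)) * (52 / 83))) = 264231138859776752 / 297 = 889667134208002.53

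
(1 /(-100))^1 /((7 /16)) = -4 /175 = -0.02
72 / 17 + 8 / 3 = 352 / 51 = 6.90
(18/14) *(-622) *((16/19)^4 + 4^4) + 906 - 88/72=-1676726558663/8210223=-204224.24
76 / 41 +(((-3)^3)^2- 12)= 29473 / 41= 718.85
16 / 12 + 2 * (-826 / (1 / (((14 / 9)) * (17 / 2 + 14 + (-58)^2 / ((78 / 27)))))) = -118958816 / 39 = -3050226.05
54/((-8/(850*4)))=-22950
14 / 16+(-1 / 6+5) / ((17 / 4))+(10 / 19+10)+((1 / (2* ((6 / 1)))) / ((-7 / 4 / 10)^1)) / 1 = 654553 / 54264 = 12.06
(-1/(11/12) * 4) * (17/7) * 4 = -3264/77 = -42.39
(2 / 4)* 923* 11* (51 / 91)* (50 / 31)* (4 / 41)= 3983100 / 8897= 447.69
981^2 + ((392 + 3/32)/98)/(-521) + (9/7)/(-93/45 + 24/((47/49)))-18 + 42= 25446126309586139/26440691648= 962385.05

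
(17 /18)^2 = 289 /324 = 0.89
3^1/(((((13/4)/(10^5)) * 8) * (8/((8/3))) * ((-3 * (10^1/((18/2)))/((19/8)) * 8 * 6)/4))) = -11875/52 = -228.37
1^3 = 1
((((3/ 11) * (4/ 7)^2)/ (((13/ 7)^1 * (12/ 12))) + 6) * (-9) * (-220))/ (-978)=-181620/ 14833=-12.24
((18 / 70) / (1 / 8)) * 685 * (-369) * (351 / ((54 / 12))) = -283905648 / 7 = -40557949.71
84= 84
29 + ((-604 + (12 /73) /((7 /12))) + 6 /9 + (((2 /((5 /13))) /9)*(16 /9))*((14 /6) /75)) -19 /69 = -615065357264 /1070992125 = -574.29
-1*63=-63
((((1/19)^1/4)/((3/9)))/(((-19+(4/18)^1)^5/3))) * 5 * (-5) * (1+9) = 66430125/5238622690262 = 0.00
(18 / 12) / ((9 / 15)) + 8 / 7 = 51 / 14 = 3.64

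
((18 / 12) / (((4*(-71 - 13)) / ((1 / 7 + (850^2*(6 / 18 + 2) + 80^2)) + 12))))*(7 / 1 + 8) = -177685775 / 1568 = -113320.01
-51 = -51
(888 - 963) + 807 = 732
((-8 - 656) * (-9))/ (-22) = -2988/ 11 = -271.64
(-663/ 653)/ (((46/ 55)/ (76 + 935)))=-36866115/ 30038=-1227.32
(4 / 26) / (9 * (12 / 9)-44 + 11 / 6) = -12 / 2353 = -0.01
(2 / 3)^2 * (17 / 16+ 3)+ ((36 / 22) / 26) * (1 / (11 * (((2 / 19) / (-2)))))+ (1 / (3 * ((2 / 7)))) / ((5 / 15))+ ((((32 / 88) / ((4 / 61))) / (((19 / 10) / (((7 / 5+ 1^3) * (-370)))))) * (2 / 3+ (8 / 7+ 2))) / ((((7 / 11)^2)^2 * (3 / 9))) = -3266100701108629 / 18083189124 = -180615.30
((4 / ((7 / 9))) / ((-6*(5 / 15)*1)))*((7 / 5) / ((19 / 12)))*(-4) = 864 / 95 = 9.09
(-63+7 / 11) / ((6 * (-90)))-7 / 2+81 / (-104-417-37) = -324977 / 92070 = -3.53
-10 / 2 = -5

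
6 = 6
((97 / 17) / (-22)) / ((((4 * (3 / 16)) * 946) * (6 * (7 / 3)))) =-97 / 3714942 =-0.00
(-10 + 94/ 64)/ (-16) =273/ 512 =0.53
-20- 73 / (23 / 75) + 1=-5912 / 23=-257.04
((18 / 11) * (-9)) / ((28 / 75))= -6075 / 154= -39.45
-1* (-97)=97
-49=-49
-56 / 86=-28 / 43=-0.65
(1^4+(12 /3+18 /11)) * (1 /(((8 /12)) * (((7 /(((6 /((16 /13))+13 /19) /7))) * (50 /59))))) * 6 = 6550947 /819280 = 8.00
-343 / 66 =-5.20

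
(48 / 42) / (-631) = -8 / 4417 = -0.00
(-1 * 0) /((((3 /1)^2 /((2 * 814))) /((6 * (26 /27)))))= 0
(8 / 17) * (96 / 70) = 384 / 595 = 0.65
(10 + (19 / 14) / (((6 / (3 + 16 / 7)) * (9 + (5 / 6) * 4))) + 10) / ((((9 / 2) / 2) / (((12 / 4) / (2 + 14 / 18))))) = 11817 / 1225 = 9.65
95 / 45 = 19 / 9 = 2.11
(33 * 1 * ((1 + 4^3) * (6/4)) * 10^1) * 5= 160875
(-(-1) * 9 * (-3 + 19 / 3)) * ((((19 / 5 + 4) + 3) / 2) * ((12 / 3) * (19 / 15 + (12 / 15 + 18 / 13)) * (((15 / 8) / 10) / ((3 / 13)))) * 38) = 345249 / 5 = 69049.80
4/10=0.40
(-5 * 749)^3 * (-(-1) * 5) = -262618593125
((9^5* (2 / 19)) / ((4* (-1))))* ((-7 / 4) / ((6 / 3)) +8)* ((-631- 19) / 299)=4428675 / 184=24068.89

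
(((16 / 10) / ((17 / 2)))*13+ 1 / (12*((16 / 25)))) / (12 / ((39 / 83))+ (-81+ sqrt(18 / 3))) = -394237753 / 8467256640 - 7108309*sqrt(6) / 8467256640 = -0.05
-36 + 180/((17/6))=468/17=27.53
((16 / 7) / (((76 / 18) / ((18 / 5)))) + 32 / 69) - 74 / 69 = 20498 / 15295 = 1.34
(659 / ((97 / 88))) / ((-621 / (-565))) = 32765480 / 60237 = 543.94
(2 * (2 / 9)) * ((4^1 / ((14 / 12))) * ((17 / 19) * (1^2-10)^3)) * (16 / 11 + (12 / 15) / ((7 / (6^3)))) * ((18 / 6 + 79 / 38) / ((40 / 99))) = -144429410016 / 442225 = -326597.12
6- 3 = 3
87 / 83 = 1.05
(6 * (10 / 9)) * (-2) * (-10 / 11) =400 / 33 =12.12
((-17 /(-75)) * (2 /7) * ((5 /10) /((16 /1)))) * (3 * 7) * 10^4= 425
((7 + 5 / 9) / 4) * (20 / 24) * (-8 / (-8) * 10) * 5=2125 / 27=78.70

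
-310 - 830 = -1140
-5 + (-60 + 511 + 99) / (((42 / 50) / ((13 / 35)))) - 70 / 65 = 453137 / 1911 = 237.12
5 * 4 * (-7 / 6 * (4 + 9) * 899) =-818090 / 3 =-272696.67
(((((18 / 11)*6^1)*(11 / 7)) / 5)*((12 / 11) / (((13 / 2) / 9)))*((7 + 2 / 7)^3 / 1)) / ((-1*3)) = -1031494176 / 1716715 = -600.85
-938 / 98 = -67 / 7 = -9.57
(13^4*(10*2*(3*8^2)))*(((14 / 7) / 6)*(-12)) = -438696960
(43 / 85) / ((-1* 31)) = -43 / 2635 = -0.02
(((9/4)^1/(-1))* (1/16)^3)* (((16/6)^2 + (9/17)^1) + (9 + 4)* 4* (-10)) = 78391/278528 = 0.28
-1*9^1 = -9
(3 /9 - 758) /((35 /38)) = -86374 /105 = -822.61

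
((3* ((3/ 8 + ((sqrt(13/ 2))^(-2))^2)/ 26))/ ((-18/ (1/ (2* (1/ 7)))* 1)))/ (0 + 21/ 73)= -39347/ 1265472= -0.03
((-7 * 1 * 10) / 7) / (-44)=5 / 22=0.23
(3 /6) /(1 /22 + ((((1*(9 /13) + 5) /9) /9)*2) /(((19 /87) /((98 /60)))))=1100385 /2413423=0.46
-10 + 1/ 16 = -159/ 16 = -9.94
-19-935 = -954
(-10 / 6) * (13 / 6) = -65 / 18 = -3.61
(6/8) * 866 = 1299/2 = 649.50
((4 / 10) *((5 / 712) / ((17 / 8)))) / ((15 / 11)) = 22 / 22695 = 0.00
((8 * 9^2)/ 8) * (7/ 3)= 189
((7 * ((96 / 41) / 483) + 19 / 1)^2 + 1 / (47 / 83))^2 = 231515637129954271396 / 1746797198858209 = 132537.22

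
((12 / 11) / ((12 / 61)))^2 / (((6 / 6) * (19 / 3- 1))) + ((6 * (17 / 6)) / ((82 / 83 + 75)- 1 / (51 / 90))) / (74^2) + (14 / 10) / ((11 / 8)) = 9415572068211 / 1387860329680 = 6.78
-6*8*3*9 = -1296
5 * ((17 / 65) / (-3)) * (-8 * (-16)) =-2176 / 39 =-55.79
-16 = -16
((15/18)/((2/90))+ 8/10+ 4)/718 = 423/7180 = 0.06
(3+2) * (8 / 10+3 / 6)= 13 / 2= 6.50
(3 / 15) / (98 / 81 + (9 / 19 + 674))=1539 / 5199385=0.00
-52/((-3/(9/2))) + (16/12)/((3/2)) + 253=2987/9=331.89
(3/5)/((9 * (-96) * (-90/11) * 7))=11/907200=0.00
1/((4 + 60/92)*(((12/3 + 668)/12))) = 23/5992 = 0.00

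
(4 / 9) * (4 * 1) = 16 / 9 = 1.78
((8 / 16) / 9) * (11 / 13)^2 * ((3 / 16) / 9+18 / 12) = 8833 / 146016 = 0.06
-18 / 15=-1.20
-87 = -87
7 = 7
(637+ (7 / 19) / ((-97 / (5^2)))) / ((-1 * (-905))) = 1173816 / 1667915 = 0.70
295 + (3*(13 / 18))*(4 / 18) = 7978 / 27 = 295.48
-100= -100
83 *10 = 830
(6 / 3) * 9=18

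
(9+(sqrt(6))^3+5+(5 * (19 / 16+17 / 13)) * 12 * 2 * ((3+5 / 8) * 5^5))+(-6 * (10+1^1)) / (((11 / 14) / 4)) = 6 * sqrt(6)+705448649 / 208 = 3391594.74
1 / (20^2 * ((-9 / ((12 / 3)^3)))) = -4 / 225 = -0.02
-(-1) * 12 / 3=4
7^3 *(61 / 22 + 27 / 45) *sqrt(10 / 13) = 127253 *sqrt(130) / 1430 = 1014.62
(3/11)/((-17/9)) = -27/187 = -0.14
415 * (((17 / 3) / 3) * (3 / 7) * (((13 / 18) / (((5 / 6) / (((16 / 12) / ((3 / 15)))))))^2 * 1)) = 19076720 / 1701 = 11215.00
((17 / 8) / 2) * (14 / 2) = 119 / 16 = 7.44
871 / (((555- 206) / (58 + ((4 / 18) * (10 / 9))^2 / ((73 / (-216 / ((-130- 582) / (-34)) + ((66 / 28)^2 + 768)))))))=35559101204198 / 242987065839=146.34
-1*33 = -33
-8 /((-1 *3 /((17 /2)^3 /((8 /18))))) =14739 /4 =3684.75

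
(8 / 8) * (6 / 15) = 2 / 5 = 0.40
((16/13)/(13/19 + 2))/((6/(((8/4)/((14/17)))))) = 152/819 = 0.19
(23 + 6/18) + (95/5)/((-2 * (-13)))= 1877/78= 24.06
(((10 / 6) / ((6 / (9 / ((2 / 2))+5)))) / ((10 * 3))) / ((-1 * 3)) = -7 / 162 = -0.04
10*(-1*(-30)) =300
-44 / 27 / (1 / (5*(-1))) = 220 / 27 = 8.15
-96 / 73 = -1.32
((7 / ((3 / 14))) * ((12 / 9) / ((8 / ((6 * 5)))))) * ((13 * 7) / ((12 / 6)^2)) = 22295 / 6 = 3715.83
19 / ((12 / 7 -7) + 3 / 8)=-1064 / 275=-3.87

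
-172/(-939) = 172/939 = 0.18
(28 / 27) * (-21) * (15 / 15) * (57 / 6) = -1862 / 9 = -206.89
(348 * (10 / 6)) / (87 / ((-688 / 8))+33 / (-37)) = -1845560 / 6057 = -304.70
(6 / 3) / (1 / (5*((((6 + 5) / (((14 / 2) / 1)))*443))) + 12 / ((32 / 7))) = 389840 / 511721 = 0.76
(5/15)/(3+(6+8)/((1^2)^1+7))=0.07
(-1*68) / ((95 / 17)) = -1156 / 95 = -12.17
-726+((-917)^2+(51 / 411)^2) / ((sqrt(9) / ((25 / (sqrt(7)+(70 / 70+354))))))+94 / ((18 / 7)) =67589447384440 / 3547847763 - 197283074125 *sqrt(7) / 3547847763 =18903.71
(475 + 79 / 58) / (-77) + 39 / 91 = -25715 / 4466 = -5.76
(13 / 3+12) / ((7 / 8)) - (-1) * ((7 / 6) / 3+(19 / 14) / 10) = 24181 / 1260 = 19.19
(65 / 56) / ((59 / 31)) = 2015 / 3304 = 0.61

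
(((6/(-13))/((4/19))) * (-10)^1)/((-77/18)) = -5130/1001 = -5.12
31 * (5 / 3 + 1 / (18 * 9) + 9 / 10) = 32302 / 405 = 79.76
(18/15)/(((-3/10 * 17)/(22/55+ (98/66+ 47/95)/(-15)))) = -50416/799425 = -0.06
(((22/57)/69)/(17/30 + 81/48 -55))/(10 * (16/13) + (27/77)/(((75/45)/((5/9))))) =-1761760/206403817713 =-0.00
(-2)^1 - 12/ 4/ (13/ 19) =-83/ 13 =-6.38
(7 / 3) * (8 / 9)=56 / 27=2.07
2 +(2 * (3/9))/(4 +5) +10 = 326/27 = 12.07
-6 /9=-2 /3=-0.67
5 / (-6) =-5 / 6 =-0.83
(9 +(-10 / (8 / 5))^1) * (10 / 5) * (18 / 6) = 33 / 2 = 16.50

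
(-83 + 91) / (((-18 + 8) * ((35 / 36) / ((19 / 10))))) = -1368 / 875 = -1.56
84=84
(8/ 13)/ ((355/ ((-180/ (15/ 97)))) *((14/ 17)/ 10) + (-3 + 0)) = -0.20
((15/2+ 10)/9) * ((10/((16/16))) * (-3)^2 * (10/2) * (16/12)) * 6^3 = 252000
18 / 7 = 2.57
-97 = -97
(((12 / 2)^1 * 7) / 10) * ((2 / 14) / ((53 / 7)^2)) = 147 / 14045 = 0.01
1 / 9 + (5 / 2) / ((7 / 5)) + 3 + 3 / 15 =3211 / 630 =5.10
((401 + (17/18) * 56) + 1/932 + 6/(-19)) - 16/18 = 8016151/17708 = 452.69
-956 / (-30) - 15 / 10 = 30.37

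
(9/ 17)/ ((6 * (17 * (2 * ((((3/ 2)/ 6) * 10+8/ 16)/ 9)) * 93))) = 3/ 35836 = 0.00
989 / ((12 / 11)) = 10879 / 12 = 906.58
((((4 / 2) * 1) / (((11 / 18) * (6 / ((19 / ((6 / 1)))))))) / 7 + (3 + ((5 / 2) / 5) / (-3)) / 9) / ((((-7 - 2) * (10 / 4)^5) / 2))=-14944 / 11694375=-0.00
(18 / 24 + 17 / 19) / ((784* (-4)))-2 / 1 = -476797 / 238336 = -2.00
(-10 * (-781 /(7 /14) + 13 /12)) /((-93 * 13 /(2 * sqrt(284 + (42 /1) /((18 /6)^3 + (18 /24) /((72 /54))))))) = -187310 * sqrt(31479) /76167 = -436.32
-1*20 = -20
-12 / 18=-0.67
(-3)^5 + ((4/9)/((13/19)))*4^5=49393/117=422.16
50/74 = 25/37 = 0.68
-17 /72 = -0.24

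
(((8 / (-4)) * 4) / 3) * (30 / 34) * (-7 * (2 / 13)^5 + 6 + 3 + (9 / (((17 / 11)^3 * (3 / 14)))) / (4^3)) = -2678507984255 / 124043050612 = -21.59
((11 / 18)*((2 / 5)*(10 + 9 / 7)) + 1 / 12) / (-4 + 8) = 0.71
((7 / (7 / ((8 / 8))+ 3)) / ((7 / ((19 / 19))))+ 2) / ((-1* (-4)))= 21 / 40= 0.52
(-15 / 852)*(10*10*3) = -375 / 71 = -5.28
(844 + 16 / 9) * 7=53284 / 9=5920.44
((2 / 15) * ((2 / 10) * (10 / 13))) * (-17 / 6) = -34 / 585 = -0.06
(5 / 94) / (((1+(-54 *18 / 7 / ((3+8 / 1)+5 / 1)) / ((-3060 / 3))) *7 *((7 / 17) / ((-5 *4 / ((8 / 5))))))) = -0.23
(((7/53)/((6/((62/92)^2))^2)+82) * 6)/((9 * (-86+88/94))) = -0.64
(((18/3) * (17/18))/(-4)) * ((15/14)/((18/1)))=-85/1008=-0.08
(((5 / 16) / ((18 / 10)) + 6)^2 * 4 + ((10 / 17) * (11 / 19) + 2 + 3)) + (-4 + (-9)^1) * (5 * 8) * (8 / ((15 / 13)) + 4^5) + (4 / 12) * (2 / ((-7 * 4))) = -6281619824539 / 11721024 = -535927.56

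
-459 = -459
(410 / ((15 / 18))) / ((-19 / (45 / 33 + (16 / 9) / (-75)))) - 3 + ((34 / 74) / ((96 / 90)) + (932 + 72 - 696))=7536896863 / 27838800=270.73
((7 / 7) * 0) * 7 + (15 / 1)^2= 225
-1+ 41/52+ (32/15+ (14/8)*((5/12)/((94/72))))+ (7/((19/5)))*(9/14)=1276241/348270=3.66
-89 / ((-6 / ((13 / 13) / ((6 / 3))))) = 7.42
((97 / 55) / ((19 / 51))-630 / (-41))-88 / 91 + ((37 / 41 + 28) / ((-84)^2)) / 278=6967938309851 / 364187984160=19.13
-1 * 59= -59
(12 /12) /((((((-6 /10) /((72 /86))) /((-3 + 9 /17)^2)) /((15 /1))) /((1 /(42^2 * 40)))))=-45 /24854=-0.00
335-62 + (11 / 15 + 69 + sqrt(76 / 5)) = 2 * sqrt(95) / 5 + 5141 / 15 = 346.63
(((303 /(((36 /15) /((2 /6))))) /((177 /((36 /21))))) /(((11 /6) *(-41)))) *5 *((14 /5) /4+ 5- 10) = 21715 /186263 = 0.12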